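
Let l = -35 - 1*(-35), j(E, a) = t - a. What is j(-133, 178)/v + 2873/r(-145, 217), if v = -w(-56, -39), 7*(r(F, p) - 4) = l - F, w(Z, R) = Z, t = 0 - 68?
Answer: 541829/4844 ≈ 111.86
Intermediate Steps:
t = -68
j(E, a) = -68 - a
l = 0 (l = -35 + 35 = 0)
r(F, p) = 4 - F/7 (r(F, p) = 4 + (0 - F)/7 = 4 + (-F)/7 = 4 - F/7)
v = 56 (v = -1*(-56) = 56)
j(-133, 178)/v + 2873/r(-145, 217) = (-68 - 1*178)/56 + 2873/(4 - ⅐*(-145)) = (-68 - 178)*(1/56) + 2873/(4 + 145/7) = -246*1/56 + 2873/(173/7) = -123/28 + 2873*(7/173) = -123/28 + 20111/173 = 541829/4844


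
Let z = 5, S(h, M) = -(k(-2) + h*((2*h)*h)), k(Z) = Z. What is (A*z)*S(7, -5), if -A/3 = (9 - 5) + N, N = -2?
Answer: 20520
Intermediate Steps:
S(h, M) = 2 - 2*h³ (S(h, M) = -(-2 + h*((2*h)*h)) = -(-2 + h*(2*h²)) = -(-2 + 2*h³) = 2 - 2*h³)
A = -6 (A = -3*((9 - 5) - 2) = -3*(4 - 2) = -3*2 = -6)
(A*z)*S(7, -5) = (-6*5)*(2 - 2*7³) = -30*(2 - 2*343) = -30*(2 - 686) = -30*(-684) = 20520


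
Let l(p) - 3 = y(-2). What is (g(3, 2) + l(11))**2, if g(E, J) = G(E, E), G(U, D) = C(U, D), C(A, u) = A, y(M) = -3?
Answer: 9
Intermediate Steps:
l(p) = 0 (l(p) = 3 - 3 = 0)
G(U, D) = U
g(E, J) = E
(g(3, 2) + l(11))**2 = (3 + 0)**2 = 3**2 = 9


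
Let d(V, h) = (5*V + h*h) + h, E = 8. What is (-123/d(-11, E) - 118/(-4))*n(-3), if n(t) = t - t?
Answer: 0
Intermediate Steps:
d(V, h) = h + h² + 5*V (d(V, h) = (5*V + h²) + h = (h² + 5*V) + h = h + h² + 5*V)
n(t) = 0
(-123/d(-11, E) - 118/(-4))*n(-3) = (-123/(8 + 8² + 5*(-11)) - 118/(-4))*0 = (-123/(8 + 64 - 55) - 118*(-¼))*0 = (-123/17 + 59/2)*0 = (757/34)*0 = 0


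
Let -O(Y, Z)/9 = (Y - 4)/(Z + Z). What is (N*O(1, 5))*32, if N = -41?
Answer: -17712/5 ≈ -3542.4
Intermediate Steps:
O(Y, Z) = -9*(-4 + Y)/(2*Z) (O(Y, Z) = -9*(Y - 4)/(Z + Z) = -9*(-4 + Y)/(2*Z))
(N*O(1, 5))*32 = -369*(4 - 1*1)/(2*5)*32 = -369*(4 - 1)/(2*5)*32 = -369*3/(2*5)*32 = -41*27/10*32 = -1107/10*32 = -17712/5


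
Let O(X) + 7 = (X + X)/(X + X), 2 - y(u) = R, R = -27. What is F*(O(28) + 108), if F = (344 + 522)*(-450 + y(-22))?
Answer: -37187772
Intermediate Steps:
y(u) = 29 (y(u) = 2 - 1*(-27) = 2 + 27 = 29)
O(X) = -6 (O(X) = -7 + (X + X)/(X + X) = -7 + (2*X)/((2*X)) = -7 + (2*X)*(1/(2*X)) = -7 + 1 = -6)
F = -364586 (F = (344 + 522)*(-450 + 29) = 866*(-421) = -364586)
F*(O(28) + 108) = -364586*(-6 + 108) = -364586*102 = -37187772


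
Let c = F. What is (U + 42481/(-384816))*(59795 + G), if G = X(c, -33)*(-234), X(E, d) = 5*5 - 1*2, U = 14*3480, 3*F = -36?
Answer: 1020145427831107/384816 ≈ 2.6510e+9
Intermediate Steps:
F = -12 (F = (1/3)*(-36) = -12)
c = -12
U = 48720
X(E, d) = 23 (X(E, d) = 25 - 2 = 23)
G = -5382 (G = 23*(-234) = -5382)
(U + 42481/(-384816))*(59795 + G) = (48720 + 42481/(-384816))*(59795 - 5382) = (48720 + 42481*(-1/384816))*54413 = (48720 - 42481/384816)*54413 = (18748193039/384816)*54413 = 1020145427831107/384816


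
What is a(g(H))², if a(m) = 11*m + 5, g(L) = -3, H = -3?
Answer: 784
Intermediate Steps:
a(m) = 5 + 11*m
a(g(H))² = (5 + 11*(-3))² = (5 - 33)² = (-28)² = 784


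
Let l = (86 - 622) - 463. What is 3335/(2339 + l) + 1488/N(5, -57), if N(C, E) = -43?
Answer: -370103/11524 ≈ -32.116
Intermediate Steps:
l = -999 (l = -536 - 463 = -999)
3335/(2339 + l) + 1488/N(5, -57) = 3335/(2339 - 999) + 1488/(-43) = 3335/1340 + 1488*(-1/43) = 3335*(1/1340) - 1488/43 = 667/268 - 1488/43 = -370103/11524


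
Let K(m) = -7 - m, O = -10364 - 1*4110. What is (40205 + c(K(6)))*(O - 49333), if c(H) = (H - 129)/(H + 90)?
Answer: -197523692901/77 ≈ -2.5652e+9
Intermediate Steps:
O = -14474 (O = -10364 - 4110 = -14474)
c(H) = (-129 + H)/(90 + H)
(40205 + c(K(6)))*(O - 49333) = (40205 + (-129 + (-7 - 1*6))/(90 + (-7 - 1*6)))*(-14474 - 49333) = (40205 + (-129 + (-7 - 6))/(90 + (-7 - 6)))*(-63807) = (40205 + (-129 - 13)/(90 - 13))*(-63807) = (40205 - 142/77)*(-63807) = (3095643/77)*(-63807) = -197523692901/77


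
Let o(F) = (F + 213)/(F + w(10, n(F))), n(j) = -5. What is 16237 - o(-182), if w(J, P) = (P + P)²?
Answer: 1331465/82 ≈ 16237.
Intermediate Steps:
w(J, P) = 4*P² (w(J, P) = (2*P)² = 4*P²)
o(F) = (213 + F)/(100 + F) (o(F) = (F + 213)/(F + 4*(-5)²) = (213 + F)/(F + 4*25) = (213 + F)/(F + 100) = (213 + F)/(100 + F))
16237 - o(-182) = 16237 - (213 - 182)/(100 - 182) = 16237 - 31/(-82) = 16237 - (-1)*31/82 = 16237 - 1*(-31/82) = 16237 + 31/82 = 1331465/82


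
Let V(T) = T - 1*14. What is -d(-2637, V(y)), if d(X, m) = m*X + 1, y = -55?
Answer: -181954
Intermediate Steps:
V(T) = -14 + T (V(T) = T - 14 = -14 + T)
d(X, m) = 1 + X*m (d(X, m) = X*m + 1 = 1 + X*m)
-d(-2637, V(y)) = -(1 - 2637*(-14 - 55)) = -(1 - 2637*(-69)) = -(1 + 181953) = -1*181954 = -181954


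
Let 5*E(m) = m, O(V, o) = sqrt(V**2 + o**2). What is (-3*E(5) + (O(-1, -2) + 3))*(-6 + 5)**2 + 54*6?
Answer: 324 + sqrt(5) ≈ 326.24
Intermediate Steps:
E(m) = m/5
(-3*E(5) + (O(-1, -2) + 3))*(-6 + 5)**2 + 54*6 = (-3*5/5 + (sqrt((-1)**2 + (-2)**2) + 3))*(-6 + 5)**2 + 54*6 = (-3*1 + (sqrt(1 + 4) + 3))*(-1)**2 + 324 = (-3 + (sqrt(5) + 3))*1 + 324 = (-3 + (3 + sqrt(5)))*1 + 324 = sqrt(5)*1 + 324 = sqrt(5) + 324 = 324 + sqrt(5)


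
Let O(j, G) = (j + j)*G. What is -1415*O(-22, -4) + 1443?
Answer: -247597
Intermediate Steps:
O(j, G) = 2*G*j (O(j, G) = (2*j)*G = 2*G*j)
-1415*O(-22, -4) + 1443 = -2830*(-4)*(-22) + 1443 = -1415*176 + 1443 = -249040 + 1443 = -247597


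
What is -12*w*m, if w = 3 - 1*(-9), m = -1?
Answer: 144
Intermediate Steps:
w = 12 (w = 3 + 9 = 12)
-12*w*m = -144*(-1) = -12*(-12) = 144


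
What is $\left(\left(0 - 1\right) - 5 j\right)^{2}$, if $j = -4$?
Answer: $361$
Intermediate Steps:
$\left(\left(0 - 1\right) - 5 j\right)^{2} = \left(\left(0 - 1\right) - -20\right)^{2} = \left(-1 + 20\right)^{2} = 19^{2} = 361$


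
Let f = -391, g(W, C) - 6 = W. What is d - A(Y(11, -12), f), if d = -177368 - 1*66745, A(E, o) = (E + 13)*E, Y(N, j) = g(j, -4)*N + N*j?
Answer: -280743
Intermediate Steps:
g(W, C) = 6 + W
Y(N, j) = N*j + N*(6 + j) (Y(N, j) = (6 + j)*N + N*j = N*(6 + j) + N*j = N*j + N*(6 + j))
A(E, o) = E*(13 + E) (A(E, o) = (13 + E)*E = E*(13 + E))
d = -244113 (d = -177368 - 66745 = -244113)
d - A(Y(11, -12), f) = -244113 - 2*11*(3 - 12)*(13 + 2*11*(3 - 12)) = -244113 - 2*11*(-9)*(13 + 2*11*(-9)) = -244113 - (-198)*(13 - 198) = -244113 - (-198)*(-185) = -244113 - 1*36630 = -244113 - 36630 = -280743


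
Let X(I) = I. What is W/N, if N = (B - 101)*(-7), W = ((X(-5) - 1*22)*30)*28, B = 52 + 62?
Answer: 3240/13 ≈ 249.23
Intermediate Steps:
B = 114
W = -22680 (W = ((-5 - 1*22)*30)*28 = ((-5 - 22)*30)*28 = -27*30*28 = -810*28 = -22680)
N = -91 (N = (114 - 101)*(-7) = 13*(-7) = -91)
W/N = -22680/(-91) = -22680*(-1/91) = 3240/13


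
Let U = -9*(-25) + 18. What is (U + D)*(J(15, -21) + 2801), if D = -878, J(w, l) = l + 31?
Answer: -1784985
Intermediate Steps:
J(w, l) = 31 + l
U = 243 (U = 225 + 18 = 243)
(U + D)*(J(15, -21) + 2801) = (243 - 878)*((31 - 21) + 2801) = -635*(10 + 2801) = -635*2811 = -1784985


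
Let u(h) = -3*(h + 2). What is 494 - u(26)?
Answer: 578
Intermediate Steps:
u(h) = -6 - 3*h (u(h) = -3*(2 + h) = -6 - 3*h)
494 - u(26) = 494 - (-6 - 3*26) = 494 - (-6 - 78) = 494 - 1*(-84) = 494 + 84 = 578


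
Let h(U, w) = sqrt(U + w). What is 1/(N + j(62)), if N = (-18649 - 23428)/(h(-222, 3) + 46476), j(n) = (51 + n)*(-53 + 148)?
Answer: 23185846193673/248879067608604364 - 42077*I*sqrt(219)/248879067608604364 ≈ 9.3161e-5 - 2.502e-12*I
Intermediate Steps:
j(n) = 4845 + 95*n (j(n) = (51 + n)*95 = 4845 + 95*n)
N = -42077/(46476 + I*sqrt(219)) (N = (-18649 - 23428)/(sqrt(-222 + 3) + 46476) = -42077/(sqrt(-219) + 46476) = -42077/(I*sqrt(219) + 46476) = -42077/(46476 + I*sqrt(219)) ≈ -0.90535 + 0.00028828*I)
1/(N + j(62)) = 1/((-651856884/720006265 + 42077*I*sqrt(219)/2160018795) + (4845 + 95*62)) = 1/((-651856884/720006265 + 42077*I*sqrt(219)/2160018795) + (4845 + 5890)) = 1/((-651856884/720006265 + 42077*I*sqrt(219)/2160018795) + 10735) = 1/(7728615397891/720006265 + 42077*I*sqrt(219)/2160018795)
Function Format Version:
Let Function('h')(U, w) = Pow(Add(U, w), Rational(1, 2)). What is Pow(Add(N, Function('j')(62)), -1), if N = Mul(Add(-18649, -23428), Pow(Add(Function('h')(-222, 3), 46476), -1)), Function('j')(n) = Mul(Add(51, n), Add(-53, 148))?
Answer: Add(Rational(23185846193673, 248879067608604364), Mul(Rational(-42077, 248879067608604364), I, Pow(219, Rational(1, 2)))) ≈ Add(9.3161e-5, Mul(-2.5020e-12, I))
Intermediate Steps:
Function('j')(n) = Add(4845, Mul(95, n)) (Function('j')(n) = Mul(Add(51, n), 95) = Add(4845, Mul(95, n)))
N = Mul(-42077, Pow(Add(46476, Mul(I, Pow(219, Rational(1, 2)))), -1)) (N = Mul(Add(-18649, -23428), Pow(Add(Pow(Add(-222, 3), Rational(1, 2)), 46476), -1)) = Mul(-42077, Pow(Add(Pow(-219, Rational(1, 2)), 46476), -1)) = Mul(-42077, Pow(Add(Mul(I, Pow(219, Rational(1, 2))), 46476), -1)) = Mul(-42077, Pow(Add(46476, Mul(I, Pow(219, Rational(1, 2)))), -1)) ≈ Add(-0.90535, Mul(0.00028828, I)))
Pow(Add(N, Function('j')(62)), -1) = Pow(Add(Add(Rational(-651856884, 720006265), Mul(Rational(42077, 2160018795), I, Pow(219, Rational(1, 2)))), Add(4845, Mul(95, 62))), -1) = Pow(Add(Add(Rational(-651856884, 720006265), Mul(Rational(42077, 2160018795), I, Pow(219, Rational(1, 2)))), Add(4845, 5890)), -1) = Pow(Add(Add(Rational(-651856884, 720006265), Mul(Rational(42077, 2160018795), I, Pow(219, Rational(1, 2)))), 10735), -1) = Pow(Add(Rational(7728615397891, 720006265), Mul(Rational(42077, 2160018795), I, Pow(219, Rational(1, 2)))), -1)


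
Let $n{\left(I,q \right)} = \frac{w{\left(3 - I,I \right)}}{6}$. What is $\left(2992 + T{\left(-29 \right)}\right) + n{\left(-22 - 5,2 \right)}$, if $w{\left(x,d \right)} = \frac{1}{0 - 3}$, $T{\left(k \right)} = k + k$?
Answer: $\frac{52811}{18} \approx 2933.9$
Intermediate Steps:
$T{\left(k \right)} = 2 k$
$w{\left(x,d \right)} = - \frac{1}{3}$ ($w{\left(x,d \right)} = \frac{1}{-3} = - \frac{1}{3}$)
$n{\left(I,q \right)} = - \frac{1}{18}$ ($n{\left(I,q \right)} = - \frac{1}{3 \cdot 6} = \left(- \frac{1}{3}\right) \frac{1}{6} = - \frac{1}{18}$)
$\left(2992 + T{\left(-29 \right)}\right) + n{\left(-22 - 5,2 \right)} = \left(2992 + 2 \left(-29\right)\right) - \frac{1}{18} = \left(2992 - 58\right) - \frac{1}{18} = 2934 - \frac{1}{18} = \frac{52811}{18}$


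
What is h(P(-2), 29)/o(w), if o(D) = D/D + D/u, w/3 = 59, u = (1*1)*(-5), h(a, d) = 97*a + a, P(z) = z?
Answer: 245/43 ≈ 5.6977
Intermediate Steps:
h(a, d) = 98*a
u = -5 (u = 1*(-5) = -5)
w = 177 (w = 3*59 = 177)
o(D) = 1 - D/5 (o(D) = D/D + D/(-5) = 1 + D*(-⅕) = 1 - D/5)
h(P(-2), 29)/o(w) = (98*(-2))/(1 - ⅕*177) = -196/(1 - 177/5) = -196/(-172/5) = -196*(-5/172) = 245/43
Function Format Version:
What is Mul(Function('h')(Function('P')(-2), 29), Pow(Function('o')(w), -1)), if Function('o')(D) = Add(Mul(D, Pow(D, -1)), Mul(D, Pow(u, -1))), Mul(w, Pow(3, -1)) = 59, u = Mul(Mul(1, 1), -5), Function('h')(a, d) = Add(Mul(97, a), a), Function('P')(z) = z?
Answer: Rational(245, 43) ≈ 5.6977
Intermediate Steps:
Function('h')(a, d) = Mul(98, a)
u = -5 (u = Mul(1, -5) = -5)
w = 177 (w = Mul(3, 59) = 177)
Function('o')(D) = Add(1, Mul(Rational(-1, 5), D)) (Function('o')(D) = Add(Mul(D, Pow(D, -1)), Mul(D, Pow(-5, -1))) = Add(1, Mul(D, Rational(-1, 5))) = Add(1, Mul(Rational(-1, 5), D)))
Mul(Function('h')(Function('P')(-2), 29), Pow(Function('o')(w), -1)) = Mul(Mul(98, -2), Pow(Add(1, Mul(Rational(-1, 5), 177)), -1)) = Mul(-196, Pow(Add(1, Rational(-177, 5)), -1)) = Mul(-196, Pow(Rational(-172, 5), -1)) = Mul(-196, Rational(-5, 172)) = Rational(245, 43)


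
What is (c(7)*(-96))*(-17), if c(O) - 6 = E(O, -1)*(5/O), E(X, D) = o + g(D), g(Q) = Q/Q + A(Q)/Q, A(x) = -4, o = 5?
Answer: 150144/7 ≈ 21449.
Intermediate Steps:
g(Q) = 1 - 4/Q (g(Q) = Q/Q - 4/Q = 1 - 4/Q)
E(X, D) = 5 + (-4 + D)/D
c(O) = 6 + 50/O (c(O) = 6 + (6 - 4/(-1))*(5/O) = 6 + (6 - 4*(-1))*(5/O) = 6 + (6 + 4)*(5/O) = 6 + 10*(5/O) = 6 + 50/O)
(c(7)*(-96))*(-17) = ((6 + 50/7)*(-96))*(-17) = ((92/7)*(-96))*(-17) = -8832/7*(-17) = 150144/7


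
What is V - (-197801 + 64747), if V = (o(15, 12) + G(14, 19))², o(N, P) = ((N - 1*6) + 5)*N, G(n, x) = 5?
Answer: 179279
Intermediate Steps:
o(N, P) = N*(-1 + N) (o(N, P) = ((N - 6) + 5)*N = ((-6 + N) + 5)*N = (-1 + N)*N = N*(-1 + N))
V = 46225 (V = (15*(-1 + 15) + 5)² = (15*14 + 5)² = (210 + 5)² = 215² = 46225)
V - (-197801 + 64747) = 46225 - (-197801 + 64747) = 46225 - 1*(-133054) = 46225 + 133054 = 179279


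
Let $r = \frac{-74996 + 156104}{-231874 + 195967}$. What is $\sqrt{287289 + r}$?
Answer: $\frac{51 \sqrt{15823077845}}{11969} \approx 535.99$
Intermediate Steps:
$r = - \frac{27036}{11969}$ ($r = \frac{81108}{-35907} = 81108 \left(- \frac{1}{35907}\right) = - \frac{27036}{11969} \approx -2.2588$)
$\sqrt{287289 + r} = \sqrt{287289 - \frac{27036}{11969}} = \sqrt{\frac{3438535005}{11969}} = \frac{51 \sqrt{15823077845}}{11969}$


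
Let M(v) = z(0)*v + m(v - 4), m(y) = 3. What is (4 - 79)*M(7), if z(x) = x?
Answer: -225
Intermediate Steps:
M(v) = 3 (M(v) = 0*v + 3 = 0 + 3 = 3)
(4 - 79)*M(7) = (4 - 79)*3 = -75*3 = -225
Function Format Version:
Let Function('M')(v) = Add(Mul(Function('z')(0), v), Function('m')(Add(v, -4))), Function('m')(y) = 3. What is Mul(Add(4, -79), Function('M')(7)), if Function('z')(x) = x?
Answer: -225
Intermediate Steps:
Function('M')(v) = 3 (Function('M')(v) = Add(Mul(0, v), 3) = Add(0, 3) = 3)
Mul(Add(4, -79), Function('M')(7)) = Mul(Add(4, -79), 3) = Mul(-75, 3) = -225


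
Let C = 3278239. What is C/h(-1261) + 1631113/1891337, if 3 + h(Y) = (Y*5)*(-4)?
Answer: 6241386492064/47693845129 ≈ 130.86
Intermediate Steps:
h(Y) = -3 - 20*Y (h(Y) = -3 + (Y*5)*(-4) = -3 + (5*Y)*(-4) = -3 - 20*Y)
C/h(-1261) + 1631113/1891337 = 3278239/(-3 - 20*(-1261)) + 1631113/1891337 = 3278239/(-3 + 25220) + 1631113*(1/1891337) = 3278239/25217 + 1631113/1891337 = 6241386492064/47693845129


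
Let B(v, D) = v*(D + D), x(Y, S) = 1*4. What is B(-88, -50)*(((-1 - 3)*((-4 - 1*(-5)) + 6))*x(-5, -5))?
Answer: -985600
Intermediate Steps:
x(Y, S) = 4
B(v, D) = 2*D*v (B(v, D) = v*(2*D) = 2*D*v)
B(-88, -50)*(((-1 - 3)*((-4 - 1*(-5)) + 6))*x(-5, -5)) = (2*(-50)*(-88))*(((-1 - 3)*((-4 - 1*(-5)) + 6))*4) = 8800*(-4*((-4 + 5) + 6)*4) = 8800*(-4*(1 + 6)*4) = 8800*(-4*7*4) = 8800*(-28*4) = 8800*(-112) = -985600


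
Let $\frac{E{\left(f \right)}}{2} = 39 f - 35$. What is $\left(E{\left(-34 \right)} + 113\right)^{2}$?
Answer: $6806881$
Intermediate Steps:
$E{\left(f \right)} = -70 + 78 f$ ($E{\left(f \right)} = 2 \left(39 f - 35\right) = 2 \left(-35 + 39 f\right) = -70 + 78 f$)
$\left(E{\left(-34 \right)} + 113\right)^{2} = \left(\left(-70 + 78 \left(-34\right)\right) + 113\right)^{2} = \left(\left(-70 - 2652\right) + 113\right)^{2} = \left(-2722 + 113\right)^{2} = \left(-2609\right)^{2} = 6806881$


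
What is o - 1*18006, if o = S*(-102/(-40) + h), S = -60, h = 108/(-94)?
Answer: -850233/47 ≈ -18090.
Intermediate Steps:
h = -54/47 (h = 108*(-1/94) = -54/47 ≈ -1.1489)
o = -3951/47 (o = -60*(-102/(-40) - 54/47) = -60*(-102*(-1/40) - 54/47) = -60*(51/20 - 54/47) = -60*1317/940 = -3951/47 ≈ -84.064)
o - 1*18006 = -3951/47 - 1*18006 = -3951/47 - 18006 = -850233/47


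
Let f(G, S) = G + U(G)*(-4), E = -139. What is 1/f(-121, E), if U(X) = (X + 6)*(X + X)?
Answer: -1/111441 ≈ -8.9734e-6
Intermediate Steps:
U(X) = 2*X*(6 + X) (U(X) = (6 + X)*(2*X) = 2*X*(6 + X))
f(G, S) = G - 8*G*(6 + G) (f(G, S) = G + (2*G*(6 + G))*(-4) = G - 8*G*(6 + G))
1/f(-121, E) = 1/(-121*(-47 - 8*(-121))) = 1/(-121*(-47 + 968)) = 1/(-121*921) = 1/(-111441) = -1/111441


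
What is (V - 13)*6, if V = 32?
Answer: 114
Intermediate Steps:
(V - 13)*6 = (32 - 13)*6 = 19*6 = 114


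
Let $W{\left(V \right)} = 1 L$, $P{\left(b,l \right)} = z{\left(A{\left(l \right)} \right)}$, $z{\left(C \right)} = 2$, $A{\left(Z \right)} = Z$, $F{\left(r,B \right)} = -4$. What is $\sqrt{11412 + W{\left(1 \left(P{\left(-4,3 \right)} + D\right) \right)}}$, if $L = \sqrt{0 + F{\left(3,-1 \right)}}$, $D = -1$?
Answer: $\sqrt{11412 + 2 i} \approx 106.83 + 0.0094 i$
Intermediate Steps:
$P{\left(b,l \right)} = 2$
$L = 2 i$ ($L = \sqrt{0 - 4} = \sqrt{-4} = 2 i \approx 2.0 i$)
$W{\left(V \right)} = 2 i$ ($W{\left(V \right)} = 1 \cdot 2 i = 2 i$)
$\sqrt{11412 + W{\left(1 \left(P{\left(-4,3 \right)} + D\right) \right)}} = \sqrt{11412 + 2 i}$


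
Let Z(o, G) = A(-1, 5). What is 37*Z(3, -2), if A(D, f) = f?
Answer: 185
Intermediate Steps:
Z(o, G) = 5
37*Z(3, -2) = 37*5 = 185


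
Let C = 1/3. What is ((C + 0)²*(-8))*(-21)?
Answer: 56/3 ≈ 18.667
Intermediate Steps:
C = ⅓ ≈ 0.33333
((C + 0)²*(-8))*(-21) = ((⅓ + 0)²*(-8))*(-21) = ((⅓)²*(-8))*(-21) = ((⅑)*(-8))*(-21) = -8/9*(-21) = 56/3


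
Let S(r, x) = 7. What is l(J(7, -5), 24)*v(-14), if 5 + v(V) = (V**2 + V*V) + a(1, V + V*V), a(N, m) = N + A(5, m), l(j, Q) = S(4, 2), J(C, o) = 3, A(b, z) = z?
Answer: 3990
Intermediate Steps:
l(j, Q) = 7
a(N, m) = N + m
v(V) = -4 + V + 3*V**2 (v(V) = -5 + ((V**2 + V*V) + (1 + (V + V*V))) = -5 + ((V**2 + V**2) + (1 + (V + V**2))) = -5 + (2*V**2 + (1 + V + V**2)) = -5 + (1 + V + 3*V**2) = -4 + V + 3*V**2)
l(J(7, -5), 24)*v(-14) = 7*(-4 - 14 + 3*(-14)**2) = 7*(-4 - 14 + 3*196) = 7*(-4 - 14 + 588) = 7*570 = 3990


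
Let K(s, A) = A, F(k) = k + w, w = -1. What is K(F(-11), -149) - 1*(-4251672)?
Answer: 4251523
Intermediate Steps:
F(k) = -1 + k (F(k) = k - 1 = -1 + k)
K(F(-11), -149) - 1*(-4251672) = -149 - 1*(-4251672) = -149 + 4251672 = 4251523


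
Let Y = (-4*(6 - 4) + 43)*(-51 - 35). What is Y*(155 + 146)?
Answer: -906010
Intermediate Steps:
Y = -3010 (Y = (-4*2 + 43)*(-86) = (-8 + 43)*(-86) = 35*(-86) = -3010)
Y*(155 + 146) = -3010*(155 + 146) = -3010*301 = -906010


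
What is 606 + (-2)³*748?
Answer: -5378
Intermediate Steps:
606 + (-2)³*748 = 606 - 8*748 = 606 - 5984 = -5378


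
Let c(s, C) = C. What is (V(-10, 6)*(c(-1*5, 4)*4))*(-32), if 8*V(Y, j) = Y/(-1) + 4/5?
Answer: -3456/5 ≈ -691.20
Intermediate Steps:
V(Y, j) = ⅒ - Y/8 (V(Y, j) = (Y/(-1) + 4/5)/8 = (Y*(-1) + 4*(⅕))/8 = (-Y + ⅘)/8 = (⅘ - Y)/8 = ⅒ - Y/8)
(V(-10, 6)*(c(-1*5, 4)*4))*(-32) = ((⅒ - ⅛*(-10))*(4*4))*(-32) = ((⅒ + 5/4)*16)*(-32) = ((27/20)*16)*(-32) = (108/5)*(-32) = -3456/5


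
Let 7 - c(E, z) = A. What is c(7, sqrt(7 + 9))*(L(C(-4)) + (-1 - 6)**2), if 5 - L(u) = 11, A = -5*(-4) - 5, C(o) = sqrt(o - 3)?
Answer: -344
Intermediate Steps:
C(o) = sqrt(-3 + o)
A = 15 (A = 20 - 5 = 15)
c(E, z) = -8 (c(E, z) = 7 - 1*15 = 7 - 15 = -8)
L(u) = -6 (L(u) = 5 - 1*11 = 5 - 11 = -6)
c(7, sqrt(7 + 9))*(L(C(-4)) + (-1 - 6)**2) = -8*(-6 + (-1 - 6)**2) = -8*(-6 + (-7)**2) = -8*(-6 + 49) = -8*43 = -344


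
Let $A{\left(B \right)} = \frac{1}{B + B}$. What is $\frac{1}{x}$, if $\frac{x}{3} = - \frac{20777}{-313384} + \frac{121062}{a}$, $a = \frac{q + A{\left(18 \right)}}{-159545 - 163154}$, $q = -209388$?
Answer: $\frac{2362278250328}{1322227523887382613} \approx 1.7866 \cdot 10^{-6}$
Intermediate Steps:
$A{\left(B \right)} = \frac{1}{2 B}$
$a = \frac{7537967}{11617164}$ ($a = \frac{-209388 + \frac{1}{2 \cdot 18}}{-159545 - 163154} = \frac{-209388 + \frac{1}{2} \cdot \frac{1}{18}}{-322699} = \left(-209388 + \frac{1}{36}\right) \left(- \frac{1}{322699}\right) = \left(- \frac{7537967}{36}\right) \left(- \frac{1}{322699}\right) = \frac{7537967}{11617164} \approx 0.64886$)
$x = \frac{1322227523887382613}{2362278250328}$ ($x = 3 \left(- \frac{20777}{-313384} + \frac{121062}{\frac{7537967}{11617164}}\right) = 3 \left(\left(-20777\right) \left(- \frac{1}{313384}\right) + 121062 \cdot \frac{11617164}{7537967}\right) = 3 \left(\frac{20777}{313384} + \frac{1406397108168}{7537967}\right) = 3 \cdot \frac{440742507962460871}{2362278250328} = \frac{1322227523887382613}{2362278250328} \approx 5.5973 \cdot 10^{5}$)
$\frac{1}{x} = \frac{1}{\frac{1322227523887382613}{2362278250328}} = \frac{2362278250328}{1322227523887382613}$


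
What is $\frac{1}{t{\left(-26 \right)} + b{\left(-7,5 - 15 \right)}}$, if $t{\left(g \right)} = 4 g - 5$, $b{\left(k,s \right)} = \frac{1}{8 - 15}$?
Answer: $- \frac{7}{764} \approx -0.0091623$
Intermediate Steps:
$b{\left(k,s \right)} = - \frac{1}{7}$ ($b{\left(k,s \right)} = \frac{1}{-7} = - \frac{1}{7}$)
$t{\left(g \right)} = -5 + 4 g$
$\frac{1}{t{\left(-26 \right)} + b{\left(-7,5 - 15 \right)}} = \frac{1}{\left(-5 + 4 \left(-26\right)\right) - \frac{1}{7}} = \frac{1}{\left(-5 - 104\right) - \frac{1}{7}} = \frac{1}{-109 - \frac{1}{7}} = \frac{1}{- \frac{764}{7}} = - \frac{7}{764}$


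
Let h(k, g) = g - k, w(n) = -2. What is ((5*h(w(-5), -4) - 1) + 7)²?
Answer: 16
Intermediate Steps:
((5*h(w(-5), -4) - 1) + 7)² = ((5*(-4 - 1*(-2)) - 1) + 7)² = ((5*(-4 + 2) - 1) + 7)² = ((5*(-2) - 1) + 7)² = ((-10 - 1) + 7)² = (-11 + 7)² = (-4)² = 16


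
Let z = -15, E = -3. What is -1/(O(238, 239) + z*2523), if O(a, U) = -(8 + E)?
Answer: 1/37850 ≈ 2.6420e-5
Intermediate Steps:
O(a, U) = -5 (O(a, U) = -(8 - 3) = -1*5 = -5)
-1/(O(238, 239) + z*2523) = -1/(-5 - 15*2523) = -1/(-5 - 37845) = -1/(-37850) = -1*(-1/37850) = 1/37850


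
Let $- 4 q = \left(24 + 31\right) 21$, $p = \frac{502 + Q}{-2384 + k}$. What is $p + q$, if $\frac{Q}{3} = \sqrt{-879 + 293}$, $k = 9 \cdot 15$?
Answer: $- \frac{2599603}{8996} - \frac{3 i \sqrt{586}}{2249} \approx -288.97 - 0.032291 i$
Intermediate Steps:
$k = 135$
$Q = 3 i \sqrt{586}$ ($Q = 3 \sqrt{-879 + 293} = 3 \sqrt{-586} = 3 i \sqrt{586} \approx 72.622 i$)
$p = - \frac{502}{2249} - \frac{3 i \sqrt{586}}{2249}$ ($p = \frac{502 + 3 i \sqrt{586}}{-2384 + 135} = \frac{502 + 3 i \sqrt{586}}{-2249} = \left(502 + 3 i \sqrt{586}\right) \left(- \frac{1}{2249}\right) = - \frac{502}{2249} - \frac{3 i \sqrt{586}}{2249} \approx -0.22321 - 0.032291 i$)
$q = - \frac{1155}{4}$ ($q = - \frac{\left(24 + 31\right) 21}{4} = - \frac{55 \cdot 21}{4} = \left(- \frac{1}{4}\right) 1155 = - \frac{1155}{4} \approx -288.75$)
$p + q = \left(- \frac{502}{2249} - \frac{3 i \sqrt{586}}{2249}\right) - \frac{1155}{4} = - \frac{2599603}{8996} - \frac{3 i \sqrt{586}}{2249}$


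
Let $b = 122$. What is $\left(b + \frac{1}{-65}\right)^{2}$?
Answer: $\frac{62869041}{4225} \approx 14880.0$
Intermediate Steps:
$\left(b + \frac{1}{-65}\right)^{2} = \left(122 + \frac{1}{-65}\right)^{2} = \left(122 - \frac{1}{65}\right)^{2} = \left(\frac{7929}{65}\right)^{2} = \frac{62869041}{4225}$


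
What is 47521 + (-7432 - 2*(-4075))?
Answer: 48239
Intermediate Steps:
47521 + (-7432 - 2*(-4075)) = 47521 + (-7432 - 1*(-8150)) = 47521 + (-7432 + 8150) = 47521 + 718 = 48239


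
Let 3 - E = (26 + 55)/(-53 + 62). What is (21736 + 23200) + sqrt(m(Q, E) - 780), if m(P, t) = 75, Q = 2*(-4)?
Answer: 44936 + I*sqrt(705) ≈ 44936.0 + 26.552*I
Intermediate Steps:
Q = -8
E = -6 (E = 3 - (26 + 55)/(-53 + 62) = 3 - 81/9 = 3 - 1*9 = 3 - 9 = -6)
(21736 + 23200) + sqrt(m(Q, E) - 780) = (21736 + 23200) + sqrt(75 - 780) = 44936 + sqrt(-705) = 44936 + I*sqrt(705)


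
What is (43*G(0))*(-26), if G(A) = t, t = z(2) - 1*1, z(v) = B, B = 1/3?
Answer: 2236/3 ≈ 745.33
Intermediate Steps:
B = ⅓ ≈ 0.33333
z(v) = ⅓
t = -⅔ (t = ⅓ - 1*1 = ⅓ - 1 = -⅔ ≈ -0.66667)
G(A) = -⅔
(43*G(0))*(-26) = (43*(-⅔))*(-26) = -86/3*(-26) = 2236/3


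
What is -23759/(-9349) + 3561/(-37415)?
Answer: 855651196/349792835 ≈ 2.4462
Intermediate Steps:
-23759/(-9349) + 3561/(-37415) = -23759*(-1/9349) + 3561*(-1/37415) = 23759/9349 - 3561/37415 = 855651196/349792835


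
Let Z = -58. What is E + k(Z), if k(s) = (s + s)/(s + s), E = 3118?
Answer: 3119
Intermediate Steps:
k(s) = 1 (k(s) = (2*s)/((2*s)) = (2*s)*(1/(2*s)) = 1)
E + k(Z) = 3118 + 1 = 3119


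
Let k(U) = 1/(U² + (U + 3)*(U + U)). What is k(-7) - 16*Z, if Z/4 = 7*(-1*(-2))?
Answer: -94079/105 ≈ -895.99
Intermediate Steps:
Z = 56 (Z = 4*(7*(-1*(-2))) = 4*(7*2) = 4*14 = 56)
k(U) = 1/(U² + 2*U*(3 + U)) (k(U) = 1/(U² + (3 + U)*(2*U)) = 1/(U² + 2*U*(3 + U)))
k(-7) - 16*Z = (⅓)/(-7*(2 - 7)) - 16*56 = (⅓)*(-⅐)/(-5) - 896 = (⅓)*(-⅐)*(-⅕) - 896 = 1/105 - 896 = -94079/105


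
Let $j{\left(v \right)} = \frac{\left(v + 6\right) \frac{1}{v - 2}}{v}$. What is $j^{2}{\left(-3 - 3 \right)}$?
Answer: $0$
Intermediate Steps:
$j{\left(v \right)} = \frac{6 + v}{v \left(-2 + v\right)}$ ($j{\left(v \right)} = \frac{\left(6 + v\right) \frac{1}{-2 + v}}{v} = \frac{\frac{1}{-2 + v} \left(6 + v\right)}{v} = \frac{6 + v}{v \left(-2 + v\right)}$)
$j^{2}{\left(-3 - 3 \right)} = \left(\frac{6 - 6}{\left(-3 - 3\right) \left(-2 - 6\right)}\right)^{2} = \left(\frac{6 - 6}{\left(-6\right) \left(-2 - 6\right)}\right)^{2} = \left(\left(- \frac{1}{6}\right) \frac{1}{-8} \cdot 0\right)^{2} = \left(\left(- \frac{1}{6}\right) \left(- \frac{1}{8}\right) 0\right)^{2} = 0^{2} = 0$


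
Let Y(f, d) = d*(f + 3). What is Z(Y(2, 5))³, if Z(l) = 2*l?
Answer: 125000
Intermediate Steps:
Y(f, d) = d*(3 + f)
Z(Y(2, 5))³ = (2*(5*(3 + 2)))³ = (2*(5*5))³ = (2*25)³ = 50³ = 125000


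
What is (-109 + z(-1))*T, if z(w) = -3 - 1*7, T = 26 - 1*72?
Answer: 5474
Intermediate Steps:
T = -46 (T = 26 - 72 = -46)
z(w) = -10 (z(w) = -3 - 7 = -10)
(-109 + z(-1))*T = (-109 - 10)*(-46) = -119*(-46) = 5474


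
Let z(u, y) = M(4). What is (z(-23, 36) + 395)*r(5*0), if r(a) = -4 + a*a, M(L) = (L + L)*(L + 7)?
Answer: -1932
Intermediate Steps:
M(L) = 2*L*(7 + L) (M(L) = (2*L)*(7 + L) = 2*L*(7 + L))
r(a) = -4 + a²
z(u, y) = 88 (z(u, y) = 2*4*(7 + 4) = 2*4*11 = 88)
(z(-23, 36) + 395)*r(5*0) = (88 + 395)*(-4 + (5*0)²) = 483*(-4 + 0²) = 483*(-4 + 0) = 483*(-4) = -1932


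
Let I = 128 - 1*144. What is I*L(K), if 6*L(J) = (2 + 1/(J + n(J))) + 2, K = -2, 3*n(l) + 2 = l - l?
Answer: -29/3 ≈ -9.6667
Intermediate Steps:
n(l) = -⅔ (n(l) = -⅔ + (l - l)/3 = -⅔ + (⅓)*0 = -⅔ + 0 = -⅔)
I = -16 (I = 128 - 144 = -16)
L(J) = ⅔ + 1/(6*(-⅔ + J)) (L(J) = ((2 + 1/(J - ⅔)) + 2)/6 = ((2 + 1/(-⅔ + J)) + 2)/6 = (4 + 1/(-⅔ + J))/6 = ⅔ + 1/(6*(-⅔ + J)))
I*L(K) = -8*(-5 + 12*(-2))/(3*(-2 + 3*(-2))) = -8*(-5 - 24)/(3*(-2 - 6)) = -8*(-29)/(3*(-8)) = -8*(-1)*(-29)/(3*8) = -16*29/48 = -29/3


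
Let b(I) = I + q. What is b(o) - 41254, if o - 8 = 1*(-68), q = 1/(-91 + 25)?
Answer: -2726725/66 ≈ -41314.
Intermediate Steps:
q = -1/66 (q = 1/(-66) = -1/66 ≈ -0.015152)
o = -60 (o = 8 + 1*(-68) = 8 - 68 = -60)
b(I) = -1/66 + I (b(I) = I - 1/66 = -1/66 + I)
b(o) - 41254 = (-1/66 - 60) - 41254 = -3961/66 - 41254 = -2726725/66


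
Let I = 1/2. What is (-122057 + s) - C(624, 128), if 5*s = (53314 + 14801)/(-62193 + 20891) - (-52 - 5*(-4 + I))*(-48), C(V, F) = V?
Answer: -25403317537/206510 ≈ -1.2301e+5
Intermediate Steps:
I = ½ ≈ 0.50000
s = -68464227/206510 (s = ((53314 + 14801)/(-62193 + 20891) - (-52 - 5*(-4 + ½))*(-48))/5 = (68115/(-41302) - (-52 - 5*(-7/2))*(-48))/5 = (68115*(-1/41302) - (-52 + 35/2)*(-48))/5 = (-68115/41302 - (-69)*(-48)/2)/5 = (-68115/41302 - 1*1656)/5 = (-68115/41302 - 1656)/5 = (⅕)*(-68464227/41302) = -68464227/206510 ≈ -331.53)
(-122057 + s) - C(624, 128) = (-122057 - 68464227/206510) - 1*624 = -25274455297/206510 - 624 = -25403317537/206510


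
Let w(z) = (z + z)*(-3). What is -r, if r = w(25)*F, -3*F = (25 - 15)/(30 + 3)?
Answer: -500/33 ≈ -15.152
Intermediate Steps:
w(z) = -6*z (w(z) = (2*z)*(-3) = -6*z)
F = -10/99 (F = -(25 - 15)/(3*(30 + 3)) = -10/(3*33) = -⅓*10/33 = -10/99 ≈ -0.10101)
r = 500/33 (r = -6*25*(-10/99) = -150*(-10/99) = 500/33 ≈ 15.152)
-r = -1*500/33 = -500/33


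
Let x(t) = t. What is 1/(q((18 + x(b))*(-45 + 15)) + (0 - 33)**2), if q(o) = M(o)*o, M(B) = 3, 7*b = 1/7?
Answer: -49/26109 ≈ -0.0018767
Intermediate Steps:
b = 1/49 (b = (1/7)/7 = (1/7)*(1/7) = 1/49 ≈ 0.020408)
q(o) = 3*o
1/(q((18 + x(b))*(-45 + 15)) + (0 - 33)**2) = 1/(3*((18 + 1/49)*(-45 + 15)) + (0 - 33)**2) = 1/(3*((883/49)*(-30)) + (-33)**2) = 1/(3*(-26490/49) + 1089) = 1/(-79470/49 + 1089) = 1/(-26109/49) = -49/26109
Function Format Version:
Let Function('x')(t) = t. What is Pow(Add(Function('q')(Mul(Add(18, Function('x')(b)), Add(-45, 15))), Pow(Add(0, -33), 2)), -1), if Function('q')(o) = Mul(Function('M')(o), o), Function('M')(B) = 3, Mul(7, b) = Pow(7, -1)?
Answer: Rational(-49, 26109) ≈ -0.0018767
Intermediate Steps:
b = Rational(1, 49) (b = Mul(Rational(1, 7), Pow(7, -1)) = Mul(Rational(1, 7), Rational(1, 7)) = Rational(1, 49) ≈ 0.020408)
Function('q')(o) = Mul(3, o)
Pow(Add(Function('q')(Mul(Add(18, Function('x')(b)), Add(-45, 15))), Pow(Add(0, -33), 2)), -1) = Pow(Add(Mul(3, Mul(Add(18, Rational(1, 49)), Add(-45, 15))), Pow(Add(0, -33), 2)), -1) = Pow(Add(Mul(3, Mul(Rational(883, 49), -30)), Pow(-33, 2)), -1) = Pow(Add(Mul(3, Rational(-26490, 49)), 1089), -1) = Pow(Add(Rational(-79470, 49), 1089), -1) = Pow(Rational(-26109, 49), -1) = Rational(-49, 26109)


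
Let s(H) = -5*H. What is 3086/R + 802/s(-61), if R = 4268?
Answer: 2182083/650870 ≈ 3.3526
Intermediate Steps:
3086/R + 802/s(-61) = 3086/4268 + 802/((-5*(-61))) = 3086*(1/4268) + 802/305 = 1543/2134 + 802*(1/305) = 1543/2134 + 802/305 = 2182083/650870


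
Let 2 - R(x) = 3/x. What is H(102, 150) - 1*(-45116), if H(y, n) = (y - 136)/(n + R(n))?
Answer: 20166752/447 ≈ 45116.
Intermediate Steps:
R(x) = 2 - 3/x
H(y, n) = (-136 + y)/(2 + n - 3/n) (H(y, n) = (y - 136)/(n + (2 - 3/n)) = (-136 + y)/(2 + n - 3/n))
H(102, 150) - 1*(-45116) = 150*(-136 + 102)/(-3 + 150² + 2*150) - 1*(-45116) = 150*(-34)/(-3 + 22500 + 300) + 45116 = 150*(-34)/22797 + 45116 = 150*(1/22797)*(-34) + 45116 = -100/447 + 45116 = 20166752/447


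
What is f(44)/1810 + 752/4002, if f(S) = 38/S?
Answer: 15010339/79679820 ≈ 0.18838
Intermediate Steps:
f(44)/1810 + 752/4002 = (38/44)/1810 + 752/4002 = (38*(1/44))*(1/1810) + 752*(1/4002) = (19/22)*(1/1810) + 376/2001 = 19/39820 + 376/2001 = 15010339/79679820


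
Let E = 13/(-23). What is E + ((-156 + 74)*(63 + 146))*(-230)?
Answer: 90660007/23 ≈ 3.9417e+6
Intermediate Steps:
E = -13/23 (E = 13*(-1/23) = -13/23 ≈ -0.56522)
E + ((-156 + 74)*(63 + 146))*(-230) = -13/23 + ((-156 + 74)*(63 + 146))*(-230) = -13/23 - 82*209*(-230) = -13/23 - 17138*(-230) = -13/23 + 3941740 = 90660007/23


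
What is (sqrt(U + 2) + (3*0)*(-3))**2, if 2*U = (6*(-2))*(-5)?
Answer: 32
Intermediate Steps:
U = 30 (U = ((6*(-2))*(-5))/2 = (-12*(-5))/2 = (1/2)*60 = 30)
(sqrt(U + 2) + (3*0)*(-3))**2 = (sqrt(30 + 2) + (3*0)*(-3))**2 = (sqrt(32) + 0*(-3))**2 = (4*sqrt(2) + 0)**2 = (4*sqrt(2))**2 = 32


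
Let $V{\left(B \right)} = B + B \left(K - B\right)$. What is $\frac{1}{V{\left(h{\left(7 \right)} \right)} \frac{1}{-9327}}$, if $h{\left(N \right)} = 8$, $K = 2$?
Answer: $\frac{9327}{40} \approx 233.18$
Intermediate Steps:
$V{\left(B \right)} = B + B \left(2 - B\right)$
$\frac{1}{V{\left(h{\left(7 \right)} \right)} \frac{1}{-9327}} = \frac{1}{8 \left(3 - 8\right) \frac{1}{-9327}} = \frac{1}{8 \left(3 - 8\right) \left(- \frac{1}{9327}\right)} = \frac{1}{8 \left(-5\right) \left(- \frac{1}{9327}\right)} = \frac{1}{\left(-40\right) \left(- \frac{1}{9327}\right)} = \frac{1}{\frac{40}{9327}} = \frac{9327}{40}$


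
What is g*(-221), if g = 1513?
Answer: -334373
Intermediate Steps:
g*(-221) = 1513*(-221) = -334373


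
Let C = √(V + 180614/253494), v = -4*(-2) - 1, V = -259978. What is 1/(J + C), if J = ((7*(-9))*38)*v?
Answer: -2124026226/35627382836567 - 3*I*√464053738950497/35627382836567 ≈ -5.9618e-5 - 1.8139e-6*I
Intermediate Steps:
v = 7 (v = 8 - 1 = 7)
C = I*√464053738950497/42249 (C = √(-259978 + 180614/253494) = √(-259978 + 180614*(1/253494)) = √(-259978 + 90307/126747) = √(-32951341259/126747) = I*√464053738950497/42249 ≈ 509.88*I)
J = -16758 (J = ((7*(-9))*38)*7 = -63*38*7 = -2394*7 = -16758)
1/(J + C) = 1/(-16758 + I*√464053738950497/42249)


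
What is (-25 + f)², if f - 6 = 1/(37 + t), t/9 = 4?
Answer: 1920996/5329 ≈ 360.48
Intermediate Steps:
t = 36 (t = 9*4 = 36)
f = 439/73 (f = 6 + 1/(37 + 36) = 6 + 1/73 = 439/73 ≈ 6.0137)
(-25 + f)² = (-25 + 439/73)² = (-1386/73)² = 1920996/5329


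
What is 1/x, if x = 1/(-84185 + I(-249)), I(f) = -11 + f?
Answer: -84445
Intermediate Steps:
x = -1/84445 (x = 1/(-84185 + (-11 - 249)) = 1/(-84185 - 260) = 1/(-84445) = -1/84445 ≈ -1.1842e-5)
1/x = 1/(-1/84445) = -84445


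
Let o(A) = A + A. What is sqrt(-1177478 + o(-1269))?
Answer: 4*I*sqrt(73751) ≈ 1086.3*I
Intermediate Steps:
o(A) = 2*A
sqrt(-1177478 + o(-1269)) = sqrt(-1177478 + 2*(-1269)) = sqrt(-1177478 - 2538) = sqrt(-1180016) = 4*I*sqrt(73751)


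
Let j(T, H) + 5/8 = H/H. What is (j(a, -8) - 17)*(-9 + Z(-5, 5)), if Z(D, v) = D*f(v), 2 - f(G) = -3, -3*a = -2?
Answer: 2261/4 ≈ 565.25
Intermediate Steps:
a = ⅔ (a = -⅓*(-2) = ⅔ ≈ 0.66667)
f(G) = 5 (f(G) = 2 - 1*(-3) = 2 + 3 = 5)
j(T, H) = 3/8 (j(T, H) = -5/8 + H/H = -5/8 + 1 = 3/8)
Z(D, v) = 5*D (Z(D, v) = D*5 = 5*D)
(j(a, -8) - 17)*(-9 + Z(-5, 5)) = (3/8 - 17)*(-9 + 5*(-5)) = -133*(-9 - 25)/8 = -133/8*(-34) = 2261/4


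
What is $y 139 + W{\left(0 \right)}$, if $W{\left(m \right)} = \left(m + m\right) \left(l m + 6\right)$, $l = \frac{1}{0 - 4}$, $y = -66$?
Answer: $-9174$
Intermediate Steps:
$l = - \frac{1}{4}$ ($l = \frac{1}{-4} = - \frac{1}{4} \approx -0.25$)
$W{\left(m \right)} = 2 m \left(6 - \frac{m}{4}\right)$ ($W{\left(m \right)} = \left(m + m\right) \left(- \frac{m}{4} + 6\right) = 2 m \left(6 - \frac{m}{4}\right)$)
$y 139 + W{\left(0 \right)} = \left(-66\right) 139 + \frac{1}{2} \cdot 0 \left(24 - 0\right) = -9174 + \frac{1}{2} \cdot 0 \left(24 + 0\right) = -9174 + \frac{1}{2} \cdot 0 \cdot 24 = -9174 + 0 = -9174$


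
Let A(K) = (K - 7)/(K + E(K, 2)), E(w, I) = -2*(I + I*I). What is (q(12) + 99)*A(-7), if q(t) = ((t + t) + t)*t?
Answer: 7434/19 ≈ 391.26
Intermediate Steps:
E(w, I) = -2*I - 2*I**2 (E(w, I) = -2*(I + I**2) = -2*I - 2*I**2)
A(K) = (-7 + K)/(-12 + K) (A(K) = (K - 7)/(K - 2*2*(1 + 2)) = (-7 + K)/(K - 2*2*3) = (-7 + K)/(K - 12) = (-7 + K)/(-12 + K))
q(t) = 3*t**2 (q(t) = (2*t + t)*t = (3*t)*t = 3*t**2)
(q(12) + 99)*A(-7) = (3*12**2 + 99)*((-7 - 7)/(-12 - 7)) = (3*144 + 99)*(-14/(-19)) = (432 + 99)*(-1/19*(-14)) = 531*(14/19) = 7434/19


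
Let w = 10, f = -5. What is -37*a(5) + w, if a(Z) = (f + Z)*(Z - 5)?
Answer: 10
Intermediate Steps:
a(Z) = (-5 + Z)² (a(Z) = (-5 + Z)*(Z - 5) = (-5 + Z)*(-5 + Z) = (-5 + Z)²)
-37*a(5) + w = -37*(25 + 5² - 10*5) + 10 = -37*(25 + 25 - 50) + 10 = -37*0 + 10 = 0 + 10 = 10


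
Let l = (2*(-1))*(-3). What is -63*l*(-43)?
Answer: 16254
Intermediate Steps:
l = 6 (l = -2*(-3) = 6)
-63*l*(-43) = -63*6*(-43) = -378*(-43) = 16254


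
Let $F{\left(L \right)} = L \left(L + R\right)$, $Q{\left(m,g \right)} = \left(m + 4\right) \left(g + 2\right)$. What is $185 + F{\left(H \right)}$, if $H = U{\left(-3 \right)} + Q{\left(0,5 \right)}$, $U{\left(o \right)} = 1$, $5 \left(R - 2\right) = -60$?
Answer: $736$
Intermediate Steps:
$R = -10$ ($R = 2 + \frac{1}{5} \left(-60\right) = 2 - 12 = -10$)
$Q{\left(m,g \right)} = \left(2 + g\right) \left(4 + m\right)$ ($Q{\left(m,g \right)} = \left(4 + m\right) \left(2 + g\right) = \left(2 + g\right) \left(4 + m\right)$)
$H = 29$ ($H = 1 + \left(8 + 2 \cdot 0 + 4 \cdot 5 + 5 \cdot 0\right) = 1 + \left(8 + 0 + 20 + 0\right) = 1 + 28 = 29$)
$F{\left(L \right)} = L \left(-10 + L\right)$ ($F{\left(L \right)} = L \left(L - 10\right) = L \left(-10 + L\right)$)
$185 + F{\left(H \right)} = 185 + 29 \left(-10 + 29\right) = 185 + 29 \cdot 19 = 185 + 551 = 736$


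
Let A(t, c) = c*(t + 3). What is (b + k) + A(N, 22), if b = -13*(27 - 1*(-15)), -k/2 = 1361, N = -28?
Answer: -3818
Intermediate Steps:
k = -2722 (k = -2*1361 = -2722)
A(t, c) = c*(3 + t)
b = -546 (b = -13*(27 + 15) = -13*42 = -546)
(b + k) + A(N, 22) = (-546 - 2722) + 22*(3 - 28) = -3268 + 22*(-25) = -3268 - 550 = -3818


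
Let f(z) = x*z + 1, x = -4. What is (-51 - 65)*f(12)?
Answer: 5452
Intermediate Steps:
f(z) = 1 - 4*z (f(z) = -4*z + 1 = 1 - 4*z)
(-51 - 65)*f(12) = (-51 - 65)*(1 - 4*12) = -116*(1 - 48) = -116*(-47) = 5452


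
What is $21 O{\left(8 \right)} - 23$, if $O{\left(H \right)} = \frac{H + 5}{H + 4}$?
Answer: $- \frac{1}{4} \approx -0.25$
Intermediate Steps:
$O{\left(H \right)} = \frac{5 + H}{4 + H}$
$21 O{\left(8 \right)} - 23 = 21 \frac{5 + 8}{4 + 8} - 23 = 21 \cdot \frac{1}{12} \cdot 13 - 23 = 21 \cdot \frac{13}{12} - 23 = \frac{91}{4} - 23 = - \frac{1}{4}$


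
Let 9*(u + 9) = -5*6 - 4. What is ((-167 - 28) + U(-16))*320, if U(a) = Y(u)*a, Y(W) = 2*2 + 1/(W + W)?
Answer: -1901632/23 ≈ -82680.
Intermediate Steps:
u = -115/9 (u = -9 + (-5*6 - 4)/9 = -9 + (-30 - 4)/9 = -9 + (⅑)*(-34) = -9 - 34/9 = -115/9 ≈ -12.778)
Y(W) = 4 + 1/(2*W)
U(a) = 911*a/230 (U(a) = (4 + 1/(2*(-115/9)))*a = (4 + (½)*(-9/115))*a = (4 - 9/230)*a = 911*a/230)
((-167 - 28) + U(-16))*320 = ((-167 - 28) + (911/230)*(-16))*320 = (-195 - 7288/115)*320 = -29713/115*320 = -1901632/23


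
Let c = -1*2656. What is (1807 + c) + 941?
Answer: 92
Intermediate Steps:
c = -2656
(1807 + c) + 941 = (1807 - 2656) + 941 = -849 + 941 = 92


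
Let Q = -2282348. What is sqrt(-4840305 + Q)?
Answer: I*sqrt(7122653) ≈ 2668.8*I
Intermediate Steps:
sqrt(-4840305 + Q) = sqrt(-4840305 - 2282348) = sqrt(-7122653) = I*sqrt(7122653)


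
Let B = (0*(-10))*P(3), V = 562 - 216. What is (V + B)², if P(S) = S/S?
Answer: 119716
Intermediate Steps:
V = 346
P(S) = 1
B = 0 (B = (0*(-10))*1 = 0*1 = 0)
(V + B)² = (346 + 0)² = 346² = 119716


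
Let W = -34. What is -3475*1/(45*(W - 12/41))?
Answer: 28495/12654 ≈ 2.2519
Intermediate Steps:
-3475*1/(45*(W - 12/41)) = -3475*1/(45*(-34 - 12/41)) = -3475/((-1406/41*45)) = -3475/(-63270/41) = -3475*(-41/63270) = 28495/12654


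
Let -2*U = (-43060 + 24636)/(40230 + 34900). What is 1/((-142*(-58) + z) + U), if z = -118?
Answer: 37565/304957276 ≈ 0.00012318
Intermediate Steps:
U = 4606/37565 (U = -(-43060 + 24636)/(2*(40230 + 34900)) = -(-9212)/75130 = -1/2*(-9212/37565) = 4606/37565 ≈ 0.12261)
1/((-142*(-58) + z) + U) = 1/((-142*(-58) - 118) + 4606/37565) = 1/((8236 - 118) + 4606/37565) = 1/(8118 + 4606/37565) = 1/(304957276/37565) = 37565/304957276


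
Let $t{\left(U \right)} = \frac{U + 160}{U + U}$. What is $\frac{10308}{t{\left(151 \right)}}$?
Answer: $\frac{3113016}{311} \approx 10010.0$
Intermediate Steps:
$t{\left(U \right)} = \frac{160 + U}{2 U}$
$\frac{10308}{t{\left(151 \right)}} = \frac{10308}{\frac{1}{2} \cdot \frac{1}{151} \left(160 + 151\right)} = \frac{10308}{\frac{1}{2} \cdot \frac{1}{151} \cdot 311} = \frac{10308}{\frac{311}{302}} = 10308 \cdot \frac{302}{311} = \frac{3113016}{311}$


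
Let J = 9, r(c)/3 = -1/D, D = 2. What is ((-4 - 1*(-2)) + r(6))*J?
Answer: -63/2 ≈ -31.500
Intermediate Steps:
r(c) = -3/2 (r(c) = 3*(-1/2) = -3/2)
((-4 - 1*(-2)) + r(6))*J = ((-4 - 1*(-2)) - 3/2)*9 = ((-4 + 2) - 3/2)*9 = (-2 - 3/2)*9 = -7/2*9 = -63/2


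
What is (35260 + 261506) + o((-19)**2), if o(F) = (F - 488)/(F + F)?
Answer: 214264925/722 ≈ 2.9677e+5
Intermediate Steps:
o(F) = (-488 + F)/(2*F) (o(F) = (-488 + F)/((2*F)) = (-488 + F)*(1/(2*F)) = (-488 + F)/(2*F))
(35260 + 261506) + o((-19)**2) = (35260 + 261506) + (-488 + (-19)**2)/(2*((-19)**2)) = 296766 + (1/2)*(-488 + 361)/361 = 296766 + (1/2)*(1/361)*(-127) = 296766 - 127/722 = 214264925/722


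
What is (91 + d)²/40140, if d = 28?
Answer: 14161/40140 ≈ 0.35279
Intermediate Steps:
(91 + d)²/40140 = (91 + 28)²/40140 = 119²*(1/40140) = 14161*(1/40140) = 14161/40140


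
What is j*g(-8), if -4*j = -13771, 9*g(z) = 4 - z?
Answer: 13771/3 ≈ 4590.3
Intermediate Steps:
g(z) = 4/9 - z/9 (g(z) = (4 - z)/9 = 4/9 - z/9)
j = 13771/4 (j = -¼*(-13771) = 13771/4 ≈ 3442.8)
j*g(-8) = 13771*(4/9 - ⅑*(-8))/4 = 13771*(4/9 + 8/9)/4 = (13771/4)*(4/3) = 13771/3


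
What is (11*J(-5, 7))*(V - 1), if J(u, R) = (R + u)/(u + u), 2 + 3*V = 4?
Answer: 11/15 ≈ 0.73333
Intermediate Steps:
V = ⅔ (V = -⅔ + (⅓)*4 = -⅔ + 4/3 = ⅔ ≈ 0.66667)
J(u, R) = (R + u)/(2*u) (J(u, R) = (R + u)/((2*u)) = (R + u)*(1/(2*u)) = (R + u)/(2*u))
(11*J(-5, 7))*(V - 1) = (11*((½)*(7 - 5)/(-5)))*(⅔ - 1) = (11*((½)*(-⅕)*2))*(-⅓) = (11*(-⅕))*(-⅓) = -11/5*(-⅓) = 11/15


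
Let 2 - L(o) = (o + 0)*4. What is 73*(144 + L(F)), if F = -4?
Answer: 11826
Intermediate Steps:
L(o) = 2 - 4*o (L(o) = 2 - (o + 0)*4 = 2 - o*4 = 2 - 4*o)
73*(144 + L(F)) = 73*(144 + (2 - 4*(-4))) = 73*(144 + (2 + 16)) = 73*(144 + 18) = 73*162 = 11826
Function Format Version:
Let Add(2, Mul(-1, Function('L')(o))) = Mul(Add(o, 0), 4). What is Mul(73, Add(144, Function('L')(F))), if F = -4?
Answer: 11826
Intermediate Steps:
Function('L')(o) = Add(2, Mul(-4, o)) (Function('L')(o) = Add(2, Mul(-1, Mul(Add(o, 0), 4))) = Add(2, Mul(-1, Mul(o, 4))) = Add(2, Mul(-1, Mul(4, o))) = Add(2, Mul(-4, o)))
Mul(73, Add(144, Function('L')(F))) = Mul(73, Add(144, Add(2, Mul(-4, -4)))) = Mul(73, Add(144, Add(2, 16))) = Mul(73, Add(144, 18)) = Mul(73, 162) = 11826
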